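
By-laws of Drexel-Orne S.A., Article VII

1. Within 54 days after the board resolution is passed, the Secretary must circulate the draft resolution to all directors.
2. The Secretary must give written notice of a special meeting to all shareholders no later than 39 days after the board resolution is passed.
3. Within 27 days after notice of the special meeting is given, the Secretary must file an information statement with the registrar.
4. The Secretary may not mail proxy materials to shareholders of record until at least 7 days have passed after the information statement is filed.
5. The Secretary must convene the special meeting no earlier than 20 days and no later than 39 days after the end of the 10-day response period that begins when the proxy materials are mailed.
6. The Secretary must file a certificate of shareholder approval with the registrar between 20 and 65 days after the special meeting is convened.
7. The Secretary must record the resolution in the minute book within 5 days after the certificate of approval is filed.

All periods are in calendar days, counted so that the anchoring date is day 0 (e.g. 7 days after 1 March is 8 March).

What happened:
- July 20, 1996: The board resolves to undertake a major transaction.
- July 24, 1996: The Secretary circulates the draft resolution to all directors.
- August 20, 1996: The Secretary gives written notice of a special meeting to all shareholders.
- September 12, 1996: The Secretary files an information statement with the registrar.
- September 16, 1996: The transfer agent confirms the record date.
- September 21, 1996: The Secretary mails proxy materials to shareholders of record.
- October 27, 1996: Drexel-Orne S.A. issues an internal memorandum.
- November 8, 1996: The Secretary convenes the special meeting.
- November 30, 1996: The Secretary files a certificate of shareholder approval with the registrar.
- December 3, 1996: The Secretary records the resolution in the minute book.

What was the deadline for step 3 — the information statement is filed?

Step 3 runs from August 20, 1996, when notice of the special meeting is given. 27 days after August 20, 1996 is September 16, 1996.

September 16, 1996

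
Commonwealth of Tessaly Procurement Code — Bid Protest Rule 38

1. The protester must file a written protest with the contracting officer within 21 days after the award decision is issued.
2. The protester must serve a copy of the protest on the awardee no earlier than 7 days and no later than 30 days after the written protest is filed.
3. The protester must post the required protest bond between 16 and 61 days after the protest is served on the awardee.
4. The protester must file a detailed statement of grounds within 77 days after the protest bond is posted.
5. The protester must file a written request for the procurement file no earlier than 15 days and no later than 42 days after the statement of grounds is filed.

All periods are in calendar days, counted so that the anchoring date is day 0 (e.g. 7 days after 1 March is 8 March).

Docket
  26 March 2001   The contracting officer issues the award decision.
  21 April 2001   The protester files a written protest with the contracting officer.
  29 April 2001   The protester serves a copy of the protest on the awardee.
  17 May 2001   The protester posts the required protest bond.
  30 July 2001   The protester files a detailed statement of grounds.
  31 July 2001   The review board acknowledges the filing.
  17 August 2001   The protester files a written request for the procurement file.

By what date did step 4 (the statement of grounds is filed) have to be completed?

Step 4 runs from 17 May 2001, when the protest bond is posted. 77 days after 17 May 2001 is 2 August 2001.

2 August 2001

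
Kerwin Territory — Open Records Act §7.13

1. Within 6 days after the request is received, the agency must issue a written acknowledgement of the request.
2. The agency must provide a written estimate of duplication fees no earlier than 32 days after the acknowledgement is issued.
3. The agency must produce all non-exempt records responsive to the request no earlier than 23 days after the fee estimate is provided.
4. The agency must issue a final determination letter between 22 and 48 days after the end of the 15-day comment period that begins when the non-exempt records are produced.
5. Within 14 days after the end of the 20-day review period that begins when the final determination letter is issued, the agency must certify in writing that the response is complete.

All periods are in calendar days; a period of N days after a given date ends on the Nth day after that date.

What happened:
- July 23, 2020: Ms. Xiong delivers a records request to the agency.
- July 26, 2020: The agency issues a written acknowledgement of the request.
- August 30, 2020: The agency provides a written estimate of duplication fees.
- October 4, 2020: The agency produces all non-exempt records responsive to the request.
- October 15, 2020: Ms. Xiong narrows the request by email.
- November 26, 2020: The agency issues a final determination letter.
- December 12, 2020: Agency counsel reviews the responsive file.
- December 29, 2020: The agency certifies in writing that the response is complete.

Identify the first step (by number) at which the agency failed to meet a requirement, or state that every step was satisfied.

None — every step was satisfied

Step 1: 6 days after July 23, 2020 (when the request is received) is July 29, 2020; completed July 26, 2020, before the deadline.
Step 2: the earliest permitted date is 32 days after July 26, 2020 (when the acknowledgement is issued), i.e. August 27, 2020; done August 30, 2020 — permitted.
Step 3: the earliest permitted date is 23 days after August 30, 2020 (when the fee estimate is provided), i.e. September 22, 2020; done October 4, 2020 — permitted.
Step 4: the window is 22–48 days after October 19, 2020 (end of the 15-day comment period, which began when the non-exempt records are produced on October 4, 2020), so November 10, 2020 through December 6, 2020; done November 26, 2020, which is between those dates.
Step 5: 14 days after December 16, 2020 (end of the 20-day review period, which began when the final determination letter is issued on November 26, 2020) is December 30, 2020; completed December 29, 2020, before the deadline.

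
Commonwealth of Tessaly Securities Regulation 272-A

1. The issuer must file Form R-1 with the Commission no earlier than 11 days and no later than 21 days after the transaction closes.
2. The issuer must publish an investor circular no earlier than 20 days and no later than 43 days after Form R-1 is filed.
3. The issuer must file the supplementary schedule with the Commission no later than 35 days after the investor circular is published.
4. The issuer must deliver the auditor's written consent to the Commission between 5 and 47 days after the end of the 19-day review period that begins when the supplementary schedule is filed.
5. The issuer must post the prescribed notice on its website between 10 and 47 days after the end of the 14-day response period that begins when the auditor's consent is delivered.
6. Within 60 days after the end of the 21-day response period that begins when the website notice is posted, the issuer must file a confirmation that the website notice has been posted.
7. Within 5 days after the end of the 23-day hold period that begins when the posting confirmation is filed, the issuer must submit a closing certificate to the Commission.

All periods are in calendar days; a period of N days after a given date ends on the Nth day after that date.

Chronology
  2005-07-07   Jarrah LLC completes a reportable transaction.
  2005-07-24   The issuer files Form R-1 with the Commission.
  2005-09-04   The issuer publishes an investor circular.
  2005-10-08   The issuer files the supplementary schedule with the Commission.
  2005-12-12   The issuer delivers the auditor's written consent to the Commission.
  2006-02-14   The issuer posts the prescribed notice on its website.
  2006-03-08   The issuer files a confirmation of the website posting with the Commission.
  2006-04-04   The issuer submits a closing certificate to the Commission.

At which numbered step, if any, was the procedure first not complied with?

Step 5

(1) the permitted window runs from 2005-07-07 + 11 = 2005-07-18 to 2005-07-07 + 21 = 2005-07-28; done 2005-07-24 — within the window.
(2) the permitted window runs from 2005-07-24 + 20 = 2005-08-13 to 2005-07-24 + 43 = 2005-09-05; done 2005-09-04, which is between those dates.
(3) due by 2005-09-04 + 35 days = 2005-10-09; 2005-10-08 is within that limit.
(4) the permitted window runs from 2005-10-27 + 5 = 2005-11-01 to 2005-10-27 + 47 = 2005-12-13; done 2005-12-12, which is between those dates.
(5) the permitted window runs from 2005-12-26 + 10 = 2006-01-05 to 2005-12-26 + 47 = 2006-02-11; done 2006-02-14 — 3 days after the window closed.
Later steps need not be reached.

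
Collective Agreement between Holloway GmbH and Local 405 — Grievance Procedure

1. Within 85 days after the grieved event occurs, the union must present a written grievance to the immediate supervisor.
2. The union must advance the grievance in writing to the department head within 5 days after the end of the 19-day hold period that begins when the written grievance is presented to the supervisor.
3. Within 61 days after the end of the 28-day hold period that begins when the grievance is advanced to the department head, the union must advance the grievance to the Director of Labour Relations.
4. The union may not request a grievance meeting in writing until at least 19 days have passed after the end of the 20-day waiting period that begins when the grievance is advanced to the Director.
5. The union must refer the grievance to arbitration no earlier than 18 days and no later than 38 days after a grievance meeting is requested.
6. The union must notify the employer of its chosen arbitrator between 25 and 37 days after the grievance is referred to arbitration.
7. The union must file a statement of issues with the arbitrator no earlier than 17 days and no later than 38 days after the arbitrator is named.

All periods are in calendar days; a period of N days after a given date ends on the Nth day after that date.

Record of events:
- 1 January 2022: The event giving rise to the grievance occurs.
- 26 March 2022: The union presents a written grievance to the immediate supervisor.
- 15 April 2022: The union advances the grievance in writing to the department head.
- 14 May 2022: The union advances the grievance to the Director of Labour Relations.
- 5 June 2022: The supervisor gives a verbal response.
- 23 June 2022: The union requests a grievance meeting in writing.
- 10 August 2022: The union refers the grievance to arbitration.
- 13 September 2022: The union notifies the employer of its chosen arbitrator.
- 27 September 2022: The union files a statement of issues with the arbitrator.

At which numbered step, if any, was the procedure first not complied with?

Step 5

(1) due by 1 January 2022 + 85 days = 27 March 2022; completed 26 March 2022, before the deadline.
(2) due by 14 April 2022 + 5 days = 19 April 2022; completed 15 April 2022, before the deadline.
(3) due by 13 May 2022 + 61 days = 13 July 2022; 14 May 2022 is within that limit.
(4) permitted from 3 June 2022 + 19 days = 22 June 2022 onward; done 23 June 2022, after the minimum wait.
(5) the permitted window runs from 23 June 2022 + 18 = 11 July 2022 to 23 June 2022 + 38 = 31 July 2022; 10 August 2022 is 10 days past the end of the window.
That is the first point of non-compliance.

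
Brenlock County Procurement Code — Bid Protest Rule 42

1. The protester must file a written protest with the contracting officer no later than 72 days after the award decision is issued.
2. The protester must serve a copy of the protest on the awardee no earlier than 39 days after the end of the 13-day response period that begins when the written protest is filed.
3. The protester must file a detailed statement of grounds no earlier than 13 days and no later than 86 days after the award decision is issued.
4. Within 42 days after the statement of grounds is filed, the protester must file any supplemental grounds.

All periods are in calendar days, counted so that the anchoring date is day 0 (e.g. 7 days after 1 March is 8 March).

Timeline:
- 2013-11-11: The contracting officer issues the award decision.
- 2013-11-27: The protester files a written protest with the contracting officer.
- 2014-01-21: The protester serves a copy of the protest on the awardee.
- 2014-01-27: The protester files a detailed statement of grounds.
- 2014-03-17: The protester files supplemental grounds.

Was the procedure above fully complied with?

Step 1 — counting 72 days from 2013-11-11 (when the award decision is issued) gives a deadline of 2014-01-22; 2013-11-27 is within that limit.
Step 2 — must wait 39 days from 2013-12-10 (end of the 13-day response period, which began when the written protest is filed on 2013-11-27), so not before 2014-01-18; done 2014-01-21, after the minimum wait.
Step 3 — 13 and 86 days from 2013-11-11 (when the award decision is issued) are 2013-11-24 and 2014-02-05 respectively; done 2014-01-27, which is between those dates.
Step 4 — counting 42 days from 2014-01-27 (when the statement of grounds is filed) gives a deadline of 2014-03-10; not done until 2014-03-17, 7 days after the deadline.
The analysis stops there.

No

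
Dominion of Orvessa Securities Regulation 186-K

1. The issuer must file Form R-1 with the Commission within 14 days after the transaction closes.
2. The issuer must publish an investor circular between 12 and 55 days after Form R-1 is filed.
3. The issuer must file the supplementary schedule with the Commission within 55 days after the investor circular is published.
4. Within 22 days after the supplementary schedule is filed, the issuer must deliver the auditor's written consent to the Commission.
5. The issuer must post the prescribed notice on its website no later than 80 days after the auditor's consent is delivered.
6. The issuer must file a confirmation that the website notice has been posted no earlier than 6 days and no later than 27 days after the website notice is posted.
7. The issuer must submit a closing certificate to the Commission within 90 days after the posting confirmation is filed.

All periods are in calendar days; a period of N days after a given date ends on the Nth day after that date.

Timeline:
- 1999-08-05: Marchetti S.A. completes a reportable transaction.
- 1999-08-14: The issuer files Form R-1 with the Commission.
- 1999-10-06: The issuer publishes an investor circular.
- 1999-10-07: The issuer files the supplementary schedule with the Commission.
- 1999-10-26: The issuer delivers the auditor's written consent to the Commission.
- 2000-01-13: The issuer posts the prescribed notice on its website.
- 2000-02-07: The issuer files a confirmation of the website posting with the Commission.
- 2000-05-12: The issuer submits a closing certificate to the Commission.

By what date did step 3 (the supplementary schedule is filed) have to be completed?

1999-11-30

Step 3 runs from 1999-10-06, when the investor circular is published. 55 days after 1999-10-06 is 1999-11-30.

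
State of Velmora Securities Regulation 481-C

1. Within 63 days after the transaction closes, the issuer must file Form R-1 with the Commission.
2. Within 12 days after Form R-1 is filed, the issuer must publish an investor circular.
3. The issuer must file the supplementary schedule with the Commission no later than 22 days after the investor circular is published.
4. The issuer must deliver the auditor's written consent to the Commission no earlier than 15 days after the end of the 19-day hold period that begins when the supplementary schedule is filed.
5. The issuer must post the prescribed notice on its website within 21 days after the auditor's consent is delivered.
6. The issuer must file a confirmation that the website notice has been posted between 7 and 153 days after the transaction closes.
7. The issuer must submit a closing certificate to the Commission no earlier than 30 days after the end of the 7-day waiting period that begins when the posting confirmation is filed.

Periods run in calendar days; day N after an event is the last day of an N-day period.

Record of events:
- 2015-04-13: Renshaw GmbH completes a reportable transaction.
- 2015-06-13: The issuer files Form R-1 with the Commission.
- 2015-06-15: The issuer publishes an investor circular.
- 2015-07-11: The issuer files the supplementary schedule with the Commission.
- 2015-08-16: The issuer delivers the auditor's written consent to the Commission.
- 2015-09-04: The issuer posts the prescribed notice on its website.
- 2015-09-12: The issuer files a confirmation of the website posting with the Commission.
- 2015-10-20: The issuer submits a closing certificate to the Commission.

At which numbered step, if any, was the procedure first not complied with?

Step 1 — counting 63 days from 2015-04-13 (when the transaction closes) gives a deadline of 2015-06-15; 2015-06-13 is within that limit.
Step 2 — counting 12 days from 2015-06-13 (when Form R-1 is filed) gives a deadline of 2015-06-25; done 2015-06-15 — timely.
Step 3 — counting 22 days from 2015-06-15 (when the investor circular is published) gives a deadline of 2015-07-07; not done until 2015-07-11, 4 days after the deadline.

Step 3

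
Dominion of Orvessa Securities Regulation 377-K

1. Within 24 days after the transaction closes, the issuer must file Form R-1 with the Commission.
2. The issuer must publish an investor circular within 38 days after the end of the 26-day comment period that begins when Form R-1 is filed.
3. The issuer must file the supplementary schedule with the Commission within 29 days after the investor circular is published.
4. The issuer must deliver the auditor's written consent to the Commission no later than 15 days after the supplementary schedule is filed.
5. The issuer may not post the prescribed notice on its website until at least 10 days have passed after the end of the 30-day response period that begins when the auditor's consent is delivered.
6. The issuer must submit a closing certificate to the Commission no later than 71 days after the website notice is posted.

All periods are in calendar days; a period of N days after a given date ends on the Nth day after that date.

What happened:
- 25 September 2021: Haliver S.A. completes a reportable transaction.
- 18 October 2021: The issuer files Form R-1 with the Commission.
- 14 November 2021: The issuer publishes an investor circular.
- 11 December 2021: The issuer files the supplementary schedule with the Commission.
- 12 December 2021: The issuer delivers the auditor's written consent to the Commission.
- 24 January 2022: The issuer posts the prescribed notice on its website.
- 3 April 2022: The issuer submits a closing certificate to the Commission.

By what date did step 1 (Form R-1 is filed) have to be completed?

19 October 2021

Step 1 runs from 25 September 2021, when the transaction closes. 24 days after 25 September 2021 is 19 October 2021.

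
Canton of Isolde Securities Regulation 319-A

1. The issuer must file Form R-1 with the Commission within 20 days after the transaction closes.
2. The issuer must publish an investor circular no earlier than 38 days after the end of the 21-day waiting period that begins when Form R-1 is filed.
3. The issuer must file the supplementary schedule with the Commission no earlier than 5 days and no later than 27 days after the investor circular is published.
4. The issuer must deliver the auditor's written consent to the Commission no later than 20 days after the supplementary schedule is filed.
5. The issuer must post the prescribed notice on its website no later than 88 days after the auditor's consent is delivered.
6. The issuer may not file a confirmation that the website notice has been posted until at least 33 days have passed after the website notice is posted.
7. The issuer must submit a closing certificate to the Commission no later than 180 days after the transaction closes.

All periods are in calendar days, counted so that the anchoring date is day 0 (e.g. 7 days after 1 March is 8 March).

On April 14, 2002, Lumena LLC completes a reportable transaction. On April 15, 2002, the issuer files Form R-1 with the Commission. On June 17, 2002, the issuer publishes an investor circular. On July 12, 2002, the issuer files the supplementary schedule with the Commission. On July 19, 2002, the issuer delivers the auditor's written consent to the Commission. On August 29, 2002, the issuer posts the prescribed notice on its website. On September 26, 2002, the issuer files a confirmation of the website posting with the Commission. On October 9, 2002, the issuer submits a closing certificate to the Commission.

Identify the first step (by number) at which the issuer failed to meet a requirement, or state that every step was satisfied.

Step 6

(1) due by April 14, 2002 + 20 days = May 4, 2002; April 15, 2002 is within that limit.
(2) permitted from May 6, 2002 + 38 days = June 13, 2002 onward; June 17, 2002 is on or after that date.
(3) the permitted window runs from June 17, 2002 + 5 = June 22, 2002 to June 17, 2002 + 27 = July 14, 2002; done July 12, 2002 — within the window.
(4) due by July 12, 2002 + 20 days = August 1, 2002; done July 19, 2002 — timely.
(5) due by July 19, 2002 + 88 days = October 15, 2002; August 29, 2002 is within that limit.
(6) permitted from August 29, 2002 + 33 days = October 1, 2002 onward; acted on September 26, 2002, 5 days prematurely.
That is the first point of non-compliance.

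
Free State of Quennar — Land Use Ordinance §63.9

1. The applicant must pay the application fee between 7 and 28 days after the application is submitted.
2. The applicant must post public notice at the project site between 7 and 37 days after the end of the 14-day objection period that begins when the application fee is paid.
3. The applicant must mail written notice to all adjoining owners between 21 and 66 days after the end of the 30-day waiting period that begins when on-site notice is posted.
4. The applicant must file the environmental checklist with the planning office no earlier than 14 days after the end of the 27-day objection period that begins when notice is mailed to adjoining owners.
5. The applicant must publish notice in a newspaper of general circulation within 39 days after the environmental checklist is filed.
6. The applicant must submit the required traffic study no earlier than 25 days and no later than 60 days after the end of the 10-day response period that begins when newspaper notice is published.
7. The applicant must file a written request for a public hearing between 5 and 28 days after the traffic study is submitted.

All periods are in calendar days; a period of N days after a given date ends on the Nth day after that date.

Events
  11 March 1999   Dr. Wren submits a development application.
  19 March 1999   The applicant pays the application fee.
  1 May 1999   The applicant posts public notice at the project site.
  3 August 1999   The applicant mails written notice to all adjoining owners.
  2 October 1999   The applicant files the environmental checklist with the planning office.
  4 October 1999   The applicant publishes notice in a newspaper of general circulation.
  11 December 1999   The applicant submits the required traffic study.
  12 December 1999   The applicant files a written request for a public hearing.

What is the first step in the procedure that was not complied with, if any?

Step 1 — 7 and 28 days from 11 March 1999 (when the application is submitted) are 18 March 1999 and 8 April 1999 respectively; done 19 March 1999 — within the window.
Step 2 — 7 and 37 days from 2 April 1999 (end of the 14-day objection period, which began when the application fee is paid on 19 March 1999) are 9 April 1999 and 9 May 1999 respectively; done 1 May 1999, which is between those dates.
Step 3 — 21 and 66 days from 31 May 1999 (end of the 30-day waiting period, which began when on-site notice is posted on 1 May 1999) are 21 June 1999 and 5 August 1999 respectively; done 3 August 1999, which is between those dates.
Step 4 — must wait 14 days from 30 August 1999 (end of the 27-day objection period, which began when notice is mailed to adjoining owners on 3 August 1999), so not before 13 September 1999; 2 October 1999 is on or after that date.
Step 5 — counting 39 days from 2 October 1999 (when the environmental checklist is filed) gives a deadline of 10 November 1999; done 4 October 1999 — timely.
Step 6 — 25 and 60 days from 14 October 1999 (end of the 10-day response period, which began when newspaper notice is published on 4 October 1999) are 8 November 1999 and 13 December 1999 respectively; done 11 December 1999, which is between those dates.
Step 7 — 5 and 28 days from 11 December 1999 (when the traffic study is submitted) are 16 December 1999 and 8 January 2000 respectively; 12 December 1999 is 4 days too early.

Step 7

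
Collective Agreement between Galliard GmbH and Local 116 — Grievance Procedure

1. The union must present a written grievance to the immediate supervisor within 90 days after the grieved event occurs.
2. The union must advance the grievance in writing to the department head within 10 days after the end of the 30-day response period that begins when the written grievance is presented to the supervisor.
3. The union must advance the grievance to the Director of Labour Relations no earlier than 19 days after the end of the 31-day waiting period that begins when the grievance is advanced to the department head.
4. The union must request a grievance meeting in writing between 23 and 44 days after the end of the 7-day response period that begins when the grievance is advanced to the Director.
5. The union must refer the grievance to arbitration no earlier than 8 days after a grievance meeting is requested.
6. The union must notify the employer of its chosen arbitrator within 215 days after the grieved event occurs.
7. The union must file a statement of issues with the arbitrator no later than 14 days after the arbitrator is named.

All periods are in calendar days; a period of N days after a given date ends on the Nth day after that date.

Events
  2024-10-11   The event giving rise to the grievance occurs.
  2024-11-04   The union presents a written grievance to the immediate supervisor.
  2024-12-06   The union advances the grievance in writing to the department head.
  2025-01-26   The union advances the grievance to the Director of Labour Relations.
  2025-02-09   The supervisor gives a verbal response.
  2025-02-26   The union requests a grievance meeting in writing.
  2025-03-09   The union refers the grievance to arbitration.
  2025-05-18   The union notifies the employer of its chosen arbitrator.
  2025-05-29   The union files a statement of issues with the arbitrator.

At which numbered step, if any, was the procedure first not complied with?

(1) due by 2024-10-11 + 90 days = 2025-01-09; completed 2024-11-04, before the deadline.
(2) due by 2024-12-04 + 10 days = 2024-12-14; 2024-12-06 is within that limit.
(3) permitted from 2025-01-06 + 19 days = 2025-01-25 onward; done 2025-01-26 — permitted.
(4) the permitted window runs from 2025-02-02 + 23 = 2025-02-25 to 2025-02-02 + 44 = 2025-03-18; done 2025-02-26, which is between those dates.
(5) permitted from 2025-02-26 + 8 days = 2025-03-06 onward; done 2025-03-09, after the minimum wait.
(6) due by 2024-10-11 + 215 days = 2025-05-14; done 2025-05-18 — 4 days late.

Step 6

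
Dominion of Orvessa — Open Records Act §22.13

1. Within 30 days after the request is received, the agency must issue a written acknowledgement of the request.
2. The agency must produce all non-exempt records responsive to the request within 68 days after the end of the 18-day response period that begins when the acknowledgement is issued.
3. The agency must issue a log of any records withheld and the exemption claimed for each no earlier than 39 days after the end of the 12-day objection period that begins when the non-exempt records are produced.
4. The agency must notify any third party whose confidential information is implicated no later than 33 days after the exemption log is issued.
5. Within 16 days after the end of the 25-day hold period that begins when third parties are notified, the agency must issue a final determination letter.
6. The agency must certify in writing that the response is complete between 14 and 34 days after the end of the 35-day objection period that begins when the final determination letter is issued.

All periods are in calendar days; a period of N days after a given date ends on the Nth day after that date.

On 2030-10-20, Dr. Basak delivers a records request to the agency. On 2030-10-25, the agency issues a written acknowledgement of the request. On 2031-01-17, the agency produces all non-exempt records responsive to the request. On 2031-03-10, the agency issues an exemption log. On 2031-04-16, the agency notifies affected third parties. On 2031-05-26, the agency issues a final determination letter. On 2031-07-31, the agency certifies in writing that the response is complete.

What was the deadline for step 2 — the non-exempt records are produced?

2031-01-19

The acknowledgement is issued on 2030-10-25; the 18-day response period therefore ends 2030-11-12, and step 2 runs from that date. 68 days after 2030-11-12 is 2031-01-19.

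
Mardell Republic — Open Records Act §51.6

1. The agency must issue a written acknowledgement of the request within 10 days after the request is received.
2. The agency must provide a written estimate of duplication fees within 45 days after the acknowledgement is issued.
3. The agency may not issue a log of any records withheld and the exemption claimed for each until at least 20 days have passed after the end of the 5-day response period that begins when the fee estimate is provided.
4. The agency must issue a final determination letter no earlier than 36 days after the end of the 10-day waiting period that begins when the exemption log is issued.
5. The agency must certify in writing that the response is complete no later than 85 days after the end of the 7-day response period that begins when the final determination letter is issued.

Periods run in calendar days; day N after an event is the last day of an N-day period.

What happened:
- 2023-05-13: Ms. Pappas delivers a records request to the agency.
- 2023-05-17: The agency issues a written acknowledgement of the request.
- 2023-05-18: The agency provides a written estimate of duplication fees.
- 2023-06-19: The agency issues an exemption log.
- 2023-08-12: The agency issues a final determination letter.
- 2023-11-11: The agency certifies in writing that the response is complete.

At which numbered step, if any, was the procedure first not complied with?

(1) due by 2023-05-13 + 10 days = 2023-05-23; 2023-05-17 is within that limit.
(2) due by 2023-05-17 + 45 days = 2023-07-01; completed 2023-05-18, before the deadline.
(3) permitted from 2023-05-23 + 20 days = 2023-06-12 onward; done 2023-06-19 — permitted.
(4) permitted from 2023-06-29 + 36 days = 2023-08-04 onward; done 2023-08-12 — permitted.
(5) due by 2023-08-19 + 85 days = 2023-11-12; 2023-11-11 is within that limit.

None — every step was satisfied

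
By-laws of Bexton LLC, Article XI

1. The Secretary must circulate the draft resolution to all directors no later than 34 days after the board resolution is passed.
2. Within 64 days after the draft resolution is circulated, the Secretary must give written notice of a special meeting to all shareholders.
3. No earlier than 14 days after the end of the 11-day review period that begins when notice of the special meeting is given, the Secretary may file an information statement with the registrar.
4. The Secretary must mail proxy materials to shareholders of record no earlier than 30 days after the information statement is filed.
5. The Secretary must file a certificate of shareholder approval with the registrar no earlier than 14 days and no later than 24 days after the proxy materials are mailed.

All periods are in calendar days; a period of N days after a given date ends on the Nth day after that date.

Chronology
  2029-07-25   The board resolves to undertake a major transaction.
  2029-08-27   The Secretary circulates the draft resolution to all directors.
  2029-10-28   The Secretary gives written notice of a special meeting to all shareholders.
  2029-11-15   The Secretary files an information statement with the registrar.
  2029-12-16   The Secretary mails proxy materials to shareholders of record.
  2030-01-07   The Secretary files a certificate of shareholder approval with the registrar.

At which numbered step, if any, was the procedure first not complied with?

Step 1: 34 days after 2029-07-25 (when the board resolution is passed) is 2029-08-28; 2029-08-27 is within that limit.
Step 2: 64 days after 2029-08-27 (when the draft resolution is circulated) is 2029-10-30; completed 2029-10-28, before the deadline.
Step 3: the earliest permitted date is 14 days after 2029-11-08 (end of the 11-day review period, which began when notice of the special meeting is given on 2029-10-28), i.e. 2029-11-22; acted on 2029-11-15, 7 days prematurely.

Step 3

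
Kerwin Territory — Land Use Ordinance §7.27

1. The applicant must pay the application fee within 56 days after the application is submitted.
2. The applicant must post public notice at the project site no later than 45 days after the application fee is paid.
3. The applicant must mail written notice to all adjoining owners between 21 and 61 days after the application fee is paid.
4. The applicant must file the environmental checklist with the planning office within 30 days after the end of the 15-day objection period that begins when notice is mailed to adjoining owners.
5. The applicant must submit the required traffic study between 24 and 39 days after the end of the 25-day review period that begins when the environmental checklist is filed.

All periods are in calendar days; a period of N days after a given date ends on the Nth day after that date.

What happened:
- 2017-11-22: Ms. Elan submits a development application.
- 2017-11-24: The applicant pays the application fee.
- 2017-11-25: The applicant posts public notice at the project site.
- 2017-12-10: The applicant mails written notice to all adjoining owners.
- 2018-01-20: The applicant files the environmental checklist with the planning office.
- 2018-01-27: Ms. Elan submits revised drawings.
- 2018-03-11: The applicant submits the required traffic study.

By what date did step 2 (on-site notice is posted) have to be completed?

Step 2 runs from 2017-11-24, when the application fee is paid. 45 days after 2017-11-24 is 2018-01-08.

2018-01-08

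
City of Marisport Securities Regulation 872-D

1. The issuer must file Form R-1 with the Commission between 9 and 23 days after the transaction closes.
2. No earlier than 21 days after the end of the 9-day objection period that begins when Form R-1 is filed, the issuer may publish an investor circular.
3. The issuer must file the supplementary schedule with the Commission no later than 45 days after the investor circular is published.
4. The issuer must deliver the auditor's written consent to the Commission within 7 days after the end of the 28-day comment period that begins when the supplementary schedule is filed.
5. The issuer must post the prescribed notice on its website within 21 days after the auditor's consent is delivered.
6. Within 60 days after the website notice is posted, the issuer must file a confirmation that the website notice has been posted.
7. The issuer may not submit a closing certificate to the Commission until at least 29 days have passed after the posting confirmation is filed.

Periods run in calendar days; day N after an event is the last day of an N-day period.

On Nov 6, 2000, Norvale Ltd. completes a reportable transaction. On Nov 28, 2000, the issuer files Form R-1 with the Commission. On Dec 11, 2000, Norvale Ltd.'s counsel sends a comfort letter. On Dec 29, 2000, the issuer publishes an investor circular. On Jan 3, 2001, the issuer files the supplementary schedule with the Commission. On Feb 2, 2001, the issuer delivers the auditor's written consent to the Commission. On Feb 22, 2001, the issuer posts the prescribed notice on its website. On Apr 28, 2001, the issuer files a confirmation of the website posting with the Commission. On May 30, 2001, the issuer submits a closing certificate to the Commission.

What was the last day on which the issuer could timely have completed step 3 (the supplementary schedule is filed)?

Step 3 runs from Dec 29, 2000, when the investor circular is published. 45 days after Dec 29, 2000 is Feb 12, 2001.

Feb 12, 2001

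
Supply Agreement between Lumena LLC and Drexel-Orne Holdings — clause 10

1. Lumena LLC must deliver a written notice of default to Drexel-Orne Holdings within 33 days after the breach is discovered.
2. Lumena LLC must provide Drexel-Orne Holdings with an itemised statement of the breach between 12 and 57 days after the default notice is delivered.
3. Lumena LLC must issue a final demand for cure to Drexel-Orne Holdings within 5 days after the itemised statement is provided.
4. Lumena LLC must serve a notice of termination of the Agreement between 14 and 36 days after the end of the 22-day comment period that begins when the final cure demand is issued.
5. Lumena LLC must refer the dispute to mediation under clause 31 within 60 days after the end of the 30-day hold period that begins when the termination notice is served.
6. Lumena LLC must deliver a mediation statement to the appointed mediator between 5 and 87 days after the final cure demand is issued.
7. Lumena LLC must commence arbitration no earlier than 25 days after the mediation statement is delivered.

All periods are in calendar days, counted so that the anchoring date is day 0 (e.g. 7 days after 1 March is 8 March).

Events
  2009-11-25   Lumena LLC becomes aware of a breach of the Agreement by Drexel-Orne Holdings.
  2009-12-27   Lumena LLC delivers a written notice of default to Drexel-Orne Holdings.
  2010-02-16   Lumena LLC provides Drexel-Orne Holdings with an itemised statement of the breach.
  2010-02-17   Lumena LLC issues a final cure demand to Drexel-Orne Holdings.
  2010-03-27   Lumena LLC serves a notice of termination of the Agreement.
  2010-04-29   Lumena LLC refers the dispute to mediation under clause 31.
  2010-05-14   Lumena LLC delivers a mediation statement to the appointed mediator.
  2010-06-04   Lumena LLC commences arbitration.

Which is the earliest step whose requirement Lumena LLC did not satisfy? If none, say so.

Step 1: 33 days after 2009-11-25 (when the breach is discovered) is 2009-12-28; done 2009-12-27 — timely.
Step 2: the window is 12–57 days after 2009-12-27 (when the default notice is delivered), so 2010-01-08 through 2010-02-22; done 2010-02-16, which is between those dates.
Step 3: 5 days after 2010-02-16 (when the itemised statement is provided) is 2010-02-21; done 2010-02-17 — timely.
Step 4: the window is 14–36 days after 2010-03-11 (end of the 22-day comment period, which began when the final cure demand is issued on 2010-02-17), so 2010-03-25 through 2010-04-16; 2010-03-27 falls inside that range.
Step 5: 60 days after 2010-04-26 (end of the 30-day hold period, which began when the termination notice is served on 2010-03-27) is 2010-06-25; done 2010-04-29 — timely.
Step 6: the window is 5–87 days after 2010-02-17 (when the final cure demand is issued), so 2010-02-22 through 2010-05-15; done 2010-05-14 — within the window.
Step 7: the earliest permitted date is 25 days after 2010-05-14 (when the mediation statement is delivered), i.e. 2010-06-08; done 2010-06-04 — 4 days too early.
Later steps need not be reached.

Step 7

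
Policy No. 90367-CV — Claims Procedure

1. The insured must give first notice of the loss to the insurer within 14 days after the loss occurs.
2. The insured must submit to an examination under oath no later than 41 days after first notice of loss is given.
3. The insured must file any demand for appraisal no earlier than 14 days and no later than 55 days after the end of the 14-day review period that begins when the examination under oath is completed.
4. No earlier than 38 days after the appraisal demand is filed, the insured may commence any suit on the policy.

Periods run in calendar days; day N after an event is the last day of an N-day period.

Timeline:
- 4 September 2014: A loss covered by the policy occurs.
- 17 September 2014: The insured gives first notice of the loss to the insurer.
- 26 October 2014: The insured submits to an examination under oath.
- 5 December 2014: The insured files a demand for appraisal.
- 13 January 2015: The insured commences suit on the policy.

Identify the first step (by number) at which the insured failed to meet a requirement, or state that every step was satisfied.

Step 1 — counting 14 days from 4 September 2014 (when the loss occurs) gives a deadline of 18 September 2014; done 17 September 2014 — timely.
Step 2 — counting 41 days from 17 September 2014 (when first notice of loss is given) gives a deadline of 28 October 2014; done 26 October 2014 — timely.
Step 3 — 14 and 55 days from 9 November 2014 (end of the 14-day review period, which began when the examination under oath is completed on 26 October 2014) are 23 November 2014 and 3 January 2015 respectively; done 5 December 2014 — within the window.
Step 4 — must wait 38 days from 5 December 2014 (when the appraisal demand is filed), so not before 12 January 2015; done 13 January 2015, after the minimum wait.

None — every step was satisfied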